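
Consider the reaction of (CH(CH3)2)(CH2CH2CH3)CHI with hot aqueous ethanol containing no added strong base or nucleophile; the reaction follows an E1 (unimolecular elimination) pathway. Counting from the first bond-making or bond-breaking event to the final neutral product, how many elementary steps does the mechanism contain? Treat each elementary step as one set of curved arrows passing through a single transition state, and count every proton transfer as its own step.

Step 1: Rate-determining heterolysis of the C–I bond gives I⁻ and a secondary carbocation.
Step 2: Carbocation rearrangement: a 1,2-hydride shift from the adjacent isopropyl carbon converts the initially-formed secondary cation into the more stable tertiary cation.
Step 3: A water (or ethanol) molecule (solvent) deprotonates a β-carbon; as the C–H bond breaks, those electrons form the new alkene π bond.
Total: 3 elementary steps.

3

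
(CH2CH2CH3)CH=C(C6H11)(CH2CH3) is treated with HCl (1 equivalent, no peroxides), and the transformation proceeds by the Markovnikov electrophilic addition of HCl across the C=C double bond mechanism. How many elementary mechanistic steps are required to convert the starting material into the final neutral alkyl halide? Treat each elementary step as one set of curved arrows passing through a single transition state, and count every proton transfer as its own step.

2

Step 1: Electrophilic addition begins with the π(C=C) electrons forming a bond to the proton of HCl. Following Markovnikov's rule, the resulting cation is tertiary. The H–Cl bond breaks heterolytically, releasing Cl⁻.
(No 1,2-shift: no single shift to an adjacent carbon would give a more stable cation.)
Step 2: Cl⁻ captures the cation: a lone pair on Cl⁻ fills the empty p orbital, producing the alkyl halide product.
Total: 2 elementary steps.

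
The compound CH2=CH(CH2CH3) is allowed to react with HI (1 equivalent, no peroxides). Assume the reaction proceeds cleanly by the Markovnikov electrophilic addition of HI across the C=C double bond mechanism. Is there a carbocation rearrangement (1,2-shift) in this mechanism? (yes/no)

The first-formed carbocation is secondary.
No single 1,2-shift to an adjacent carbon would produce a more-substituted cation than the one already present, so no rearrangement occurs.

no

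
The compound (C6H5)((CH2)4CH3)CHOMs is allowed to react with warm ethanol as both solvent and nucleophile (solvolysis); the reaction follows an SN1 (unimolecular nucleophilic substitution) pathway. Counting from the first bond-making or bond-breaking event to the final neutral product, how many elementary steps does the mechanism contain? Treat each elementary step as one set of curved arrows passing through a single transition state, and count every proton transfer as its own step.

3

Step 1: Unassisted departure of MsO⁻ (taking the C–O bonding pair) generates a secondary carbocation.
(No 1,2-shift: no single shift to an adjacent carbon would give a more stable cation.)
Step 2: CH3CH2OH donates an oxygen lone pair into the empty p orbital of the cation, giving a protonated ether (an oxonium ion).
Step 3: Proton transfer from the O–H of the oxonium ion to a solvent molecule delivers the neutral ether.
Total: 3 elementary steps.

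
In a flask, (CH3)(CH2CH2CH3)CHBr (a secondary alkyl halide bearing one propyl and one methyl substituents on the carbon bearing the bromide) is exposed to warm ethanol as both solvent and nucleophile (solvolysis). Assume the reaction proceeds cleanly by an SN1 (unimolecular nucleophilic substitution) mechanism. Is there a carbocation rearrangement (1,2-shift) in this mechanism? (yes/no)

The first-formed carbocation is secondary.
No single 1,2-shift to an adjacent carbon would produce a more-substituted cation than the one already present, so no rearrangement occurs.

no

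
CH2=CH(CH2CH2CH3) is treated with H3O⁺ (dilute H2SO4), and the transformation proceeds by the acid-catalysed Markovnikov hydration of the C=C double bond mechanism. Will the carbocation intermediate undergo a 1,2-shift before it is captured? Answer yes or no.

no

The first-formed carbocation is secondary.
No single 1,2-shift to an adjacent carbon would produce a more-substituted cation than the one already present, so no rearrangement occurs.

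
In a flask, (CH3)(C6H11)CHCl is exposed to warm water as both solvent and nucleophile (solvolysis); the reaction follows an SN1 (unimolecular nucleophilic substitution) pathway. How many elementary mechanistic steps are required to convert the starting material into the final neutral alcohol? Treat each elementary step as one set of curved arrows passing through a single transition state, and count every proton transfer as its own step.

4

Step 1: Unassisted departure of Cl⁻ (taking the C–Cl bonding pair) generates a secondary carbocation.
Step 2: Carbocation rearrangement: a 1,2-hydride shift from the adjacent cyclohexyl carbon converts the initially-formed secondary cation into the more stable tertiary cation.
Step 3: H2O donates an oxygen lone pair into the empty p orbital of the cation, giving a protonated alcohol (an oxonium ion).
Step 4: Proton transfer from the O–H of the oxonium ion to a solvent molecule delivers the neutral alcohol.
Total: 4 elementary steps.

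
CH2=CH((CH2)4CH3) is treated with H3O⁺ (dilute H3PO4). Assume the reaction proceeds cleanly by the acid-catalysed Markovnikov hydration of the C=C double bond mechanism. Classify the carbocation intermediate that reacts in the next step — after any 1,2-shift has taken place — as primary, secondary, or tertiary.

secondary

Step 1: Protonation of the alkene by H3O⁺: the π bond acts as the nucleophile and picks up H⁺, giving the more stable (Markovnikov) secondary carbocation. H2O is released.
No single 1,2-shift to an adjacent carbon would give a more-substituted cation, so no rearrangement occurs.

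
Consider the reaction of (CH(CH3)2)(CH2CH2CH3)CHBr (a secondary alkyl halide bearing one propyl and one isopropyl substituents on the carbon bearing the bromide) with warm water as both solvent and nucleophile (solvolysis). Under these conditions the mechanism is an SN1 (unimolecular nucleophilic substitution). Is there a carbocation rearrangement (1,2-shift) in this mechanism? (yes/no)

The first-formed carbocation is secondary.
The adjacent isopropyl carbon already bears 2 other carbon substituents and has a hydrogen to migrate; after a 1,2-hydride shift from that carbon the positive charge sits on a tertiary centre.
Tertiary is more stable than secondary, so the shift occurs.

yes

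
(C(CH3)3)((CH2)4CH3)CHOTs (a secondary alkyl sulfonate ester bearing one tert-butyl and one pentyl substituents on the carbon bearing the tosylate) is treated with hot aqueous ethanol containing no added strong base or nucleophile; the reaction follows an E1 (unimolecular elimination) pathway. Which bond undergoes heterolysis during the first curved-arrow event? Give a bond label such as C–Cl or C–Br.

C–O

Step 1: The C–O bond breaks with both electrons going to the tosylate; TsO⁻ leaves and a secondary carbocation remains.
The bond broken in this step is the C–O bond.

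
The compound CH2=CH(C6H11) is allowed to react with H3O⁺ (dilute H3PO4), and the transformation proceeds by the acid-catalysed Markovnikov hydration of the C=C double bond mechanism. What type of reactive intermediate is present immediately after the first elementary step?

secondary carbocation

Step 1: The π electrons of the C=C bond attack a proton of H3O⁺; Markovnikov addition places the new C–H on the less-substituted alkene carbon, so the positive charge ends up on the more-substituted carbon — a secondary carbocation. H2O is released.
After step 1 the species present is a secondary carbocation.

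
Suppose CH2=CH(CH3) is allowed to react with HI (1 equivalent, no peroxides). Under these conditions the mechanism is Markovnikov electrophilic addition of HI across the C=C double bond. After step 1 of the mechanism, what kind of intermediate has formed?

Step 1: The π electrons of the C=C bond attack a proton of HI; Markovnikov addition places the new C–H on the less-substituted alkene carbon, so the positive charge ends up on the more-substituted carbon — a secondary carbocation. The H–I bond breaks heterolytically, releasing I⁻.
After step 1 the species present is a secondary carbocation.

secondary carbocation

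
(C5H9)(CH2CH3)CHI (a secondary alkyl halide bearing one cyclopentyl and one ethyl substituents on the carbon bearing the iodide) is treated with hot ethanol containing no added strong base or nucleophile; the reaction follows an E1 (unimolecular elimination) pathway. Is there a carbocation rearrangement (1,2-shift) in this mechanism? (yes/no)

The first-formed carbocation is secondary.
The adjacent cyclopentyl carbon already bears 2 other carbon substituents and has a hydrogen to migrate; after a 1,2-hydride shift from that carbon the positive charge sits on a tertiary centre.
Tertiary is more stable than secondary, so the shift occurs.

yes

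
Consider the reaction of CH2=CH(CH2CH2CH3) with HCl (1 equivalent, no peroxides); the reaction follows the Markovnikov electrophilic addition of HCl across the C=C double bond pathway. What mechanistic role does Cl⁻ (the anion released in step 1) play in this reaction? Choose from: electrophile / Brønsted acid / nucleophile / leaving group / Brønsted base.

nucleophile

Step 2: Cl⁻ captures the cation: a lone pair on Cl⁻ fills the empty p orbital, producing the alkyl halide product.
Cl⁻ (the anion released in step 1) donates an electron pair to form a new σ-bond to carbon — it is the nucleophile.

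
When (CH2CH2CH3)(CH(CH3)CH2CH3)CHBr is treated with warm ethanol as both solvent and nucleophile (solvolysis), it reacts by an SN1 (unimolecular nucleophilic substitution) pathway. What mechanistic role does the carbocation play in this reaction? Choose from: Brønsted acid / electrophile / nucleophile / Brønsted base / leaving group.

electrophile

Step 3: CH3CH2OH donates an oxygen lone pair into the empty p orbital of the cation, giving a protonated ether (an oxonium ion).
The carbocation accepts an electron pair into an empty or π* orbital — it is the electrophile.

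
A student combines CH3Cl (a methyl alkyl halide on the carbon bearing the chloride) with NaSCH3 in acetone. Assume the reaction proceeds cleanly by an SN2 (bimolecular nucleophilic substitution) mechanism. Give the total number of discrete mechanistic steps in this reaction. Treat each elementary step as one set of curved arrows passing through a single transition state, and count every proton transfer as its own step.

1

Step 1: CH3S⁻ attacks the back face of the α-carbon while Cl⁻ departs with the C–Cl bonding pair — a single concerted displacement through a pentacoordinate transition state.
Total: 1 elementary step.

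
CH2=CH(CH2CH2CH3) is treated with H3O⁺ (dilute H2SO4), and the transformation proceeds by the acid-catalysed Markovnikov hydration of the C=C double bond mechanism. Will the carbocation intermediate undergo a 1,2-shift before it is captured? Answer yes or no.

no

The first-formed carbocation is secondary.
No single 1,2-shift to an adjacent carbon would produce a more-substituted cation than the one already present, so no rearrangement occurs.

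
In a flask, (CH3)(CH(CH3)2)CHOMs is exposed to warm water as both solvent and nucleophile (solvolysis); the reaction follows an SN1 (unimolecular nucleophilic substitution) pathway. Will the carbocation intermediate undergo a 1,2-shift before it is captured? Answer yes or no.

yes

The first-formed carbocation is secondary.
The adjacent isopropyl carbon already bears 2 other carbon substituents and has a hydrogen to migrate; after a 1,2-hydride shift from that carbon the positive charge sits on a tertiary centre.
Tertiary is more stable than secondary, so the shift occurs.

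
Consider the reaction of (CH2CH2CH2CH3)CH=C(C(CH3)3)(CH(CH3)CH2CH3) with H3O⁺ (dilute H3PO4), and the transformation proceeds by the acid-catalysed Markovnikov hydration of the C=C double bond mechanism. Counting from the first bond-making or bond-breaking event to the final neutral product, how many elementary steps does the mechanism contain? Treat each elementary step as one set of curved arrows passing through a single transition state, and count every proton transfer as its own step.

Step 1: Electrophilic addition begins with the π(C=C) electrons forming a bond to the proton of H3O⁺. Following Markovnikov's rule, the resulting cation is tertiary. H2O is released.
(No 1,2-shift: no single shift to an adjacent carbon would give a more stable cation.)
Step 2: A lone pair on the oxygen of H2O attacks the carbocation, forming a C–O bond and an oxonium ion (a protonated alcohol).
Step 3: Proton transfer from the O–H of the oxonium ion to H2O completes the catalytic cycle and yields the alcohol.
Total: 3 elementary steps.

3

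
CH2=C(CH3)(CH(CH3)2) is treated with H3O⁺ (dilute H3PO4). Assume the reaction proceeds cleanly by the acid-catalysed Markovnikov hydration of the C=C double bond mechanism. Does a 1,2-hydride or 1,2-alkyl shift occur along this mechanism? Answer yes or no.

no

The first-formed carbocation is tertiary.
No single 1,2-shift to an adjacent carbon would produce a more-substituted cation than the one already present, so no rearrangement occurs.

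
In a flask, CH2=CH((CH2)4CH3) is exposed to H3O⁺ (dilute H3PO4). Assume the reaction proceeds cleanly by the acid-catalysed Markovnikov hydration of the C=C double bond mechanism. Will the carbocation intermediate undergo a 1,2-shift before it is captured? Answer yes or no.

no

The first-formed carbocation is secondary.
No single 1,2-shift to an adjacent carbon would produce a more-substituted cation than the one already present, so no rearrangement occurs.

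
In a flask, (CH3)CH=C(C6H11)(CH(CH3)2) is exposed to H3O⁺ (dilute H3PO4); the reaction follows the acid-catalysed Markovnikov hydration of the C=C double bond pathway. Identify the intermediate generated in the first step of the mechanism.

Step 1: The π electrons of the C=C bond attack a proton of H3O⁺; Markovnikov addition places the new C–H on the less-substituted alkene carbon, so the positive charge ends up on the more-substituted carbon — a tertiary carbocation. H2O is released.
After step 1 the species present is a tertiary carbocation.

tertiary carbocation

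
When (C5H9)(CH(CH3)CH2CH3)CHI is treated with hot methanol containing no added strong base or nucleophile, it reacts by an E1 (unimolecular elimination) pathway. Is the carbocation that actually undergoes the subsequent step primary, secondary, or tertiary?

tertiary

Step 1: The C–I bond breaks with both electrons going to the iodide; I⁻ leaves and a secondary carbocation remains.
Step 2: A hydride (H with its bonding pair) migrates from the adjacent sec-butyl carbon to the cationic centre — a 1,2-hydride shift — upgrading the secondary cation to a tertiary one.
The cation rearranges from secondary to tertiary via a 1,2-hydride shift from the adjacent sec-butyl carbon; the tertiary cation is what reacts next.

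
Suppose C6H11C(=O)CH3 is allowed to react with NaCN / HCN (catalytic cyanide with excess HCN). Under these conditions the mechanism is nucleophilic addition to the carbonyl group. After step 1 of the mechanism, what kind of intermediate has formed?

tetrahedral alkoxide intermediate

Step 1: A lone pair / filled orbital on CN⁻ attacks the electrophilic carbonyl carbon; the π(C=O) electrons shift onto oxygen, producing a tetrahedral alkoxide intermediate.
After step 1 the species present is a tetrahedral alkoxide intermediate.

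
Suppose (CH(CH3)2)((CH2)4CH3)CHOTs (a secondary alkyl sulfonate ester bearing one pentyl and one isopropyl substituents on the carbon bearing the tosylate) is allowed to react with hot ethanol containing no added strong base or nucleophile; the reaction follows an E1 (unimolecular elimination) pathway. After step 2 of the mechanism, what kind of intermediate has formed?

tertiary carbocation

Step 1: Rate-determining heterolysis of the C–O bond gives TsO⁻ and a secondary carbocation.
Step 2: Carbocation rearrangement: a 1,2-hydride shift from the adjacent isopropyl carbon converts the initially-formed secondary cation into the more stable tertiary cation.
After step 2 the species present is a tertiary carbocation.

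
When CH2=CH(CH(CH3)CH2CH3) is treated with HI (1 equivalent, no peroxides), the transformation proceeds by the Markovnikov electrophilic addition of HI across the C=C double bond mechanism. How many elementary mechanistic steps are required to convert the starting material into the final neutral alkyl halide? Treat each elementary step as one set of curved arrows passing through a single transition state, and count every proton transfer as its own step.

Step 1: Electrophilic addition begins with the π(C=C) electrons forming a bond to the proton of HI. Following Markovnikov's rule, the resulting cation is secondary. The H–I bond breaks heterolytically, releasing I⁻.
Step 2: A hydride (H with its bonding pair) migrates from the adjacent sec-butyl carbon to the cationic centre — a 1,2-hydride shift — upgrading the secondary cation to a tertiary one.
Step 3: I⁻ captures the cation: a lone pair on I⁻ fills the empty p orbital, producing the alkyl halide product.
Total: 3 elementary steps.

3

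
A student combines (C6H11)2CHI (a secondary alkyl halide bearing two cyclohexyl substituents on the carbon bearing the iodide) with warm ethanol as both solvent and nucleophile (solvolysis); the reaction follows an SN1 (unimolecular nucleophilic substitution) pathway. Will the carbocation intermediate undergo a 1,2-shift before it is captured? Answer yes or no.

The first-formed carbocation is secondary.
The adjacent cyclohexyl carbon already bears 2 other carbon substituents and has a hydrogen to migrate; after a 1,2-hydride shift from that carbon the positive charge sits on a tertiary centre.
Tertiary is more stable than secondary, so the shift occurs.

yes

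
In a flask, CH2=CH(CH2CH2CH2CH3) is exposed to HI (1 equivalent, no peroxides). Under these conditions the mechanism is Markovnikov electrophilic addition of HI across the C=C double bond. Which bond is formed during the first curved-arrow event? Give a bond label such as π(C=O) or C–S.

C–H

Step 1: The π electrons of the C=C bond attack a proton of HI; Markovnikov addition places the new C–H on the less-substituted alkene carbon, so the positive charge ends up on the more-substituted carbon — a secondary carbocation. The H–I bond breaks heterolytically, releasing I⁻.
The bond formed in this step is the C–H bond.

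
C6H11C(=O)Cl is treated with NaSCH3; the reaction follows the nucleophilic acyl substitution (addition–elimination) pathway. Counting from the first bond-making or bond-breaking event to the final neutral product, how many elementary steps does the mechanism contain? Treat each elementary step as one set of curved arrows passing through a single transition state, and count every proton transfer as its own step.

Step 1: A lone pair on the S of CH3S⁻ attacks the electrophilic acyl carbon; the π(C=O) electrons move onto oxygen, giving a tetrahedral intermediate.
Step 2: Collapse of the tetrahedral intermediate: the alkoxide oxygen pushes its lone pair back to re-form C=O while Cl⁻ leaves.
Total: 2 elementary steps.

2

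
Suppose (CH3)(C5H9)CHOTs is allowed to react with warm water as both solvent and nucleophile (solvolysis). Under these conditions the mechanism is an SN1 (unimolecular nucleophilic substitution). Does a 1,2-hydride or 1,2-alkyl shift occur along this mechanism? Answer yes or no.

yes

The first-formed carbocation is secondary.
The adjacent cyclopentyl carbon already bears 2 other carbon substituents and has a hydrogen to migrate; after a 1,2-hydride shift from that carbon the positive charge sits on a tertiary centre.
Tertiary is more stable than secondary, so the shift occurs.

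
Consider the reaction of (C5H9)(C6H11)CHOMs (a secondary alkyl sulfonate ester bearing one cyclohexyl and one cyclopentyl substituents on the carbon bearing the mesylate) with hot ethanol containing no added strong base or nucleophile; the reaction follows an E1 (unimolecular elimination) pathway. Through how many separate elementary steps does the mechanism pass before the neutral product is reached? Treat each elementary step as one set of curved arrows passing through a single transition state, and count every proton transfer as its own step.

3

Step 1: The C–O bond breaks with both electrons going to the mesylate; MsO⁻ leaves and a secondary carbocation remains.
Step 2: A 1,2-hydride shift from the adjacent cyclohexyl carbon moves the positive charge from the secondary centre to an adjacent carbon, generating a more stable tertiary carbocation.
Step 3: A weak base (an ethanol molecule from the solvent) removes a proton from a carbon adjacent to the cationic centre; the electrons of that C–H bond become the new π(C=C) bond, giving the alkene.
Total: 3 elementary steps.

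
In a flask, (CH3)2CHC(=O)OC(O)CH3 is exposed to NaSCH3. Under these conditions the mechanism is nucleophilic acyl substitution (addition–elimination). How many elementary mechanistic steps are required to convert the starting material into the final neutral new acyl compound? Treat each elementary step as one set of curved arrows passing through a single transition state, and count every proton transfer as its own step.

Step 1: CH3S⁻ adds to the carbonyl carbon; the C=O π electrons shift onto oxygen and a tetrahedral alkoxide intermediate forms.
Step 2: Elimination step: re-formation of the carbonyl π bond drives out CH3CO2⁻, giving the new acyl compound.
Total: 2 elementary steps.

2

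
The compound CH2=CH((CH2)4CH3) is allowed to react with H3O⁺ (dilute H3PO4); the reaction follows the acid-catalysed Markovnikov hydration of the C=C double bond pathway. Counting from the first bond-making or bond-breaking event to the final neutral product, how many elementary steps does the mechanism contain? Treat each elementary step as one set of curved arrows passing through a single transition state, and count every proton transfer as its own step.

Step 1: Electrophilic addition begins with the π(C=C) electrons forming a bond to the proton of H3O⁺. Following Markovnikov's rule, the resulting cation is secondary. H2O is released.
(No 1,2-shift: no single shift to an adjacent carbon would give a more stable cation.)
Step 2: Nucleophilic capture of the cation by H2O produces the protonated alcohol (an oxonium ion).
Step 3: Proton transfer from the O–H of the oxonium ion to H2O completes the catalytic cycle and yields the alcohol.
Total: 3 elementary steps.

3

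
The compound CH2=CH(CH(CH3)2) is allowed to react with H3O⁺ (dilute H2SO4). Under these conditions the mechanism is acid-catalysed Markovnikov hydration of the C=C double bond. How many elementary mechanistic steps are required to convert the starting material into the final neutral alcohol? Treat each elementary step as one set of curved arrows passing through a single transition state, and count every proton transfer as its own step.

4

Step 1: Protonation of the alkene by H3O⁺: the π bond acts as the nucleophile and picks up H⁺, giving the more stable (Markovnikov) secondary carbocation. H2O is released.
Step 2: Carbocation rearrangement: a 1,2-hydride shift from the adjacent isopropyl carbon converts the initially-formed secondary cation into the more stable tertiary cation.
Step 3: Nucleophilic capture of the cation by H2O produces the protonated alcohol (an oxonium ion).
Step 4: H2O removes a proton from the oxonium oxygen, regenerating H3O⁺ and giving the neutral alcohol.
Total: 4 elementary steps.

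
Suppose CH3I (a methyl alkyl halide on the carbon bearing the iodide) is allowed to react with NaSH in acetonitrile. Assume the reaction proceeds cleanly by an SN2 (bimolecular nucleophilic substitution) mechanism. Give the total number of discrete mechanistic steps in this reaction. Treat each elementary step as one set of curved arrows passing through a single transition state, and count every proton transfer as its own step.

1

Step 1: Backside attack by HS⁻ on the carbon bearing the iodide: the new C–S bond forms as the C–I bond breaks, with Walden inversion at carbon.
Total: 1 elementary step.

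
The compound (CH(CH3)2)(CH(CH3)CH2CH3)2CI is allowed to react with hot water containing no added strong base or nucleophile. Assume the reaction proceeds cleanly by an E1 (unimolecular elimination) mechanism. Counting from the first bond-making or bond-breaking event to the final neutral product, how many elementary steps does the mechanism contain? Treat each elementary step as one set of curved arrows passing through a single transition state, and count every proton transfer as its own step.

2

Step 1: Rate-determining heterolysis of the C–I bond gives I⁻ and a tertiary carbocation.
(No 1,2-shift: no single shift to an adjacent carbon would give a more stable cation.)
Step 2: Loss of a β-proton to a water molecule of the solvent: the C–H bonding pair collapses toward the cationic carbon to form the C=C π bond, yielding the alkene.
Total: 2 elementary steps.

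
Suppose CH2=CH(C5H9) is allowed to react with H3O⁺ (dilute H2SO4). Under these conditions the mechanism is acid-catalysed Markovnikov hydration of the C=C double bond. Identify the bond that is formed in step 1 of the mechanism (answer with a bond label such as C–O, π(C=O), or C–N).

Step 1: The π electrons of the C=C bond attack a proton of H3O⁺; Markovnikov addition places the new C–H on the less-substituted alkene carbon, so the positive charge ends up on the more-substituted carbon — a secondary carbocation. H2O is released.
The bond formed in this step is the C–H bond.

C–H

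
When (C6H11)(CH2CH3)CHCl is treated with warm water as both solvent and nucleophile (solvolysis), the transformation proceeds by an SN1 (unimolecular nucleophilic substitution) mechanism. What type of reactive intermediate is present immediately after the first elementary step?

secondary carbocation

Step 1: The C–Cl bond breaks with both electrons going to the chloride; Cl⁻ leaves and a secondary carbocation remains.
After step 1 the species present is a secondary carbocation.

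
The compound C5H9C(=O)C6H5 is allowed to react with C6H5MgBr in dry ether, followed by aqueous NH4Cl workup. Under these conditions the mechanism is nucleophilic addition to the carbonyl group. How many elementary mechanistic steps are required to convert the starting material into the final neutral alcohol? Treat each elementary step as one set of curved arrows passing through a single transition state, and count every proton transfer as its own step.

Step 1: A lone pair / filled orbital on the carbanion-like carbon of C6H5MgBr attacks the electrophilic carbonyl carbon; the π(C=O) electrons shift onto oxygen, producing a tetrahedral alkoxide intermediate.
Step 2: Protonation of the alkoxide by aqueous NH4Cl workup furnishes an alcohol.
Total: 2 elementary steps.

2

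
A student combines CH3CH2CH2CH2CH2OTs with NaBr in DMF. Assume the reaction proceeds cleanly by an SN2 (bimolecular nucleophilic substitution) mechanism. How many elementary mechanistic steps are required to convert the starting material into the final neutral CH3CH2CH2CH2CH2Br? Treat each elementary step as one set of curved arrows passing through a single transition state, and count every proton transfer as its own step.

Step 1: The bromide nucleophile donates a lone pair from Br to the α-carbon in a backside attack; simultaneously the C–O σ-bond breaks and both of its electrons leave with TsO⁻. One concerted step with inversion of configuration.
Total: 1 elementary step.

1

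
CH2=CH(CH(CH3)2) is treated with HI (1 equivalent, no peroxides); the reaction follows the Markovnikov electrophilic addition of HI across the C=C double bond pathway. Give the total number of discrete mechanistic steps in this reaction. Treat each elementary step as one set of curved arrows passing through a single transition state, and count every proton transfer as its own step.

Step 1: Electrophilic addition begins with the π(C=C) electrons forming a bond to the proton of HI. Following Markovnikov's rule, the resulting cation is secondary. The H–I bond breaks heterolytically, releasing I⁻.
Step 2: A 1,2-hydride shift from the adjacent isopropyl carbon moves the positive charge from the secondary centre to an adjacent carbon, generating a more stable tertiary carbocation.
Step 3: The I⁻ anion donates a lone pair to the carbocation, forming the new C–I σ-bond and giving the neutral alkyl halide.
Total: 3 elementary steps.

3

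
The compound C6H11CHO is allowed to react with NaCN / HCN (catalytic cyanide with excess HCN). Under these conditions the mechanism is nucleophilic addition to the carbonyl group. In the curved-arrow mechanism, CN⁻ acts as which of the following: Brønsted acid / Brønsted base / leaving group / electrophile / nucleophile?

Step 1: Nucleophilic addition: CN⁻ adds to the carbonyl carbon, pushing the π(C=O) electron pair onto oxygen and giving a tetrahedral alkoxide.
CN⁻ donates an electron pair to form a new σ-bond to carbon — it is the nucleophile.

nucleophile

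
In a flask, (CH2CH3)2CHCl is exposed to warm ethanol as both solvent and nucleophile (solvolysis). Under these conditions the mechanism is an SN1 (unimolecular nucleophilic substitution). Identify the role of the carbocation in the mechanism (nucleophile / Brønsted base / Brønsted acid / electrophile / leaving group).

electrophile

Step 2: CH3CH2OH donates an oxygen lone pair into the empty p orbital of the cation, giving a protonated ether (an oxonium ion).
The carbocation accepts an electron pair into an empty or π* orbital — it is the electrophile.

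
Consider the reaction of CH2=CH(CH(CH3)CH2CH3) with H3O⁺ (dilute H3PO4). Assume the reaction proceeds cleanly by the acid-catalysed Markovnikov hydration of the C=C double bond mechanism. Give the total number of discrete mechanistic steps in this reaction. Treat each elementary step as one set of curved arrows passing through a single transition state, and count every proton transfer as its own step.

4

Step 1: Protonation of the alkene by H3O⁺: the π bond acts as the nucleophile and picks up H⁺, giving the more stable (Markovnikov) secondary carbocation. H2O is released.
Step 2: Carbocation rearrangement: a 1,2-hydride shift from the adjacent sec-butyl carbon converts the initially-formed secondary cation into the more stable tertiary cation.
Step 3: A lone pair on the oxygen of H2O attacks the carbocation, forming a C–O bond and an oxonium ion (a protonated alcohol).
Step 4: Proton transfer from the O–H of the oxonium ion to H2O completes the catalytic cycle and yields the alcohol.
Total: 4 elementary steps.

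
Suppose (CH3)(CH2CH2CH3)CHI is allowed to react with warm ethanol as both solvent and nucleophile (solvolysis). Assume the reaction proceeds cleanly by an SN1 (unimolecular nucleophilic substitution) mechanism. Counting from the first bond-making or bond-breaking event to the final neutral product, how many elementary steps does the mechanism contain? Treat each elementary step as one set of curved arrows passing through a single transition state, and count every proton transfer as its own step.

3

Step 1: The C–I bond breaks with both electrons going to the iodide; I⁻ leaves and a secondary carbocation remains.
(No 1,2-shift: no single shift to an adjacent carbon would give a more stable cation.)
Step 2: A lone pair on the oxygen of CH3CH2OH attacks the carbocation, forming a new C–O σ-bond and an oxonium ion.
Step 3: A second solvent molecule removes the proton on oxygen, giving the neutral ether product.
Total: 3 elementary steps.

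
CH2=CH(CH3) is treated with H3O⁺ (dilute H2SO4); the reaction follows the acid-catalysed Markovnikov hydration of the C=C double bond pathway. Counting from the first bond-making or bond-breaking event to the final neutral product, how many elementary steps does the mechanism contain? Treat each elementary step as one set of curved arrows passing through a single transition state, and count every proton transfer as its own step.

3

Step 1: Electrophilic addition begins with the π(C=C) electrons forming a bond to the proton of H3O⁺. Following Markovnikov's rule, the resulting cation is secondary. H2O is released.
(No 1,2-shift: no single shift to an adjacent carbon would give a more stable cation.)
Step 2: Water acts as the nucleophile: an oxygen lone pair bonds to the cationic carbon, giving an oxonium-ion intermediate.
Step 3: Proton transfer from the O–H of the oxonium ion to H2O completes the catalytic cycle and yields the alcohol.
Total: 3 elementary steps.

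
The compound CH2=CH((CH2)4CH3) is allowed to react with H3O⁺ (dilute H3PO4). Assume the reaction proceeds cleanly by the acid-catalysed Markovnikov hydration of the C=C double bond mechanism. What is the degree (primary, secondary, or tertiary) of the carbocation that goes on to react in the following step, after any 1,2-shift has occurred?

secondary

Step 1: Electrophilic addition begins with the π(C=C) electrons forming a bond to the proton of H3O⁺. Following Markovnikov's rule, the resulting cation is secondary. H2O is released.
No single 1,2-shift to an adjacent carbon would give a more-substituted cation, so no rearrangement occurs.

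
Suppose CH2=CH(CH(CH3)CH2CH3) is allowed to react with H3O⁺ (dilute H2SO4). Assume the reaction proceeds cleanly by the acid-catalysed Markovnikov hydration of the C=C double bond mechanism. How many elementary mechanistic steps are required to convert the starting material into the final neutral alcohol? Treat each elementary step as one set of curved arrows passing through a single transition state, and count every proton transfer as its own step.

Step 1: The π electrons of the C=C bond attack a proton of H3O⁺; Markovnikov addition places the new C–H on the less-substituted alkene carbon, so the positive charge ends up on the more-substituted carbon — a secondary carbocation. H2O is released.
Step 2: A 1,2-hydride shift from the adjacent sec-butyl carbon moves the positive charge from the secondary centre to an adjacent carbon, generating a more stable tertiary carbocation.
Step 3: A lone pair on the oxygen of H2O attacks the carbocation, forming a C–O bond and an oxonium ion (a protonated alcohol).
Step 4: Deprotonation of the oxonium ion by a water molecule delivers the neutral alcohol and regenerates the acid catalyst.
Total: 4 elementary steps.

4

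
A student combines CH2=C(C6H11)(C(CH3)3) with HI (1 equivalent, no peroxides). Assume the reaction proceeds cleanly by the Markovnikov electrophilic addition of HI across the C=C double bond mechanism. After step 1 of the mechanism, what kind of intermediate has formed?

Step 1: Protonation of the alkene by HI: the π bond acts as the nucleophile and picks up H⁺, giving the more stable (Markovnikov) tertiary carbocation. The H–I bond breaks heterolytically, releasing I⁻.
After step 1 the species present is a tertiary carbocation.

tertiary carbocation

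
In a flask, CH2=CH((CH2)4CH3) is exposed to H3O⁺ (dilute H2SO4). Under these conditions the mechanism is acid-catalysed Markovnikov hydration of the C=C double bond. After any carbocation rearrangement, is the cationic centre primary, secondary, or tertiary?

secondary

Step 1: Protonation of the alkene by H3O⁺: the π bond acts as the nucleophile and picks up H⁺, giving the more stable (Markovnikov) secondary carbocation. H2O is released.
No single 1,2-shift to an adjacent carbon would give a more-substituted cation, so no rearrangement occurs.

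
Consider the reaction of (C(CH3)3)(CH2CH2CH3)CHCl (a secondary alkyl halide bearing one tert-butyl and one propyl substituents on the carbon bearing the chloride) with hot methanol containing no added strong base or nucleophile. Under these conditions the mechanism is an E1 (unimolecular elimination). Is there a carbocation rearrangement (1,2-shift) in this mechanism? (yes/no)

The first-formed carbocation is secondary.
The adjacent tert-butyl carbon has no hydrogen but bears methyl groups; migration of one methyl with its bonding pair (a 1,2-methyl shift) places the charge on a tertiary centre.
Tertiary is more stable than secondary, so the shift occurs.

yes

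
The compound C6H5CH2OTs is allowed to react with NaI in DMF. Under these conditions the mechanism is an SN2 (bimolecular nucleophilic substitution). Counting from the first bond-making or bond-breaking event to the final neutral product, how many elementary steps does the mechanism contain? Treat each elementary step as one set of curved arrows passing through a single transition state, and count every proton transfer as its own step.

Step 1: The iodide nucleophile donates a lone pair from I to the α-carbon in a backside attack; simultaneously the C–O σ-bond breaks and both of its electrons leave with TsO⁻. One concerted step with inversion of configuration.
Total: 1 elementary step.

1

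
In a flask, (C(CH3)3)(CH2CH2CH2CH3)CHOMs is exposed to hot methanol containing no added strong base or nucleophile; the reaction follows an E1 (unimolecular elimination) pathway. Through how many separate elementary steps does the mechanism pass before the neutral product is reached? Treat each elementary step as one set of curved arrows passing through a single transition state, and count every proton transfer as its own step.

3

Step 1: Rate-determining heterolysis of the C–O bond gives MsO⁻ and a secondary carbocation.
Step 2: A methyl group with its bonding pair migrates from the adjacent tert-butyl carbon to the cationic centre — a 1,2-methyl shift — upgrading the secondary cation to a tertiary one.
Step 3: A methanol molecule (solvent) deprotonates a β-carbon; as the C–H bond breaks, those electrons form the new alkene π bond.
Total: 3 elementary steps.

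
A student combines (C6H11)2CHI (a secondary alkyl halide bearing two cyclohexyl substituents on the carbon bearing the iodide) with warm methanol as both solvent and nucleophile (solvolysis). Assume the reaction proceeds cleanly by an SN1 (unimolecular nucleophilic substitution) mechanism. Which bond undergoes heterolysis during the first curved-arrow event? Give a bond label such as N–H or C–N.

C–I

Step 1: The C–I bond breaks with both electrons going to the iodide; I⁻ leaves and a secondary carbocation remains.
The bond broken in this step is the C–I bond.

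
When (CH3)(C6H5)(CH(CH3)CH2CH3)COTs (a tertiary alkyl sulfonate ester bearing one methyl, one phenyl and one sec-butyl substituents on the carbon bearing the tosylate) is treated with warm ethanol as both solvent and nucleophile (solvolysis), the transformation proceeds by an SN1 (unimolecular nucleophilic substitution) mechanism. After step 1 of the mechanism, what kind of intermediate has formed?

tertiary carbocation

Step 1: The C–O bond breaks with both electrons going to the tosylate; TsO⁻ leaves and a tertiary carbocation remains.
After step 1 the species present is a tertiary carbocation.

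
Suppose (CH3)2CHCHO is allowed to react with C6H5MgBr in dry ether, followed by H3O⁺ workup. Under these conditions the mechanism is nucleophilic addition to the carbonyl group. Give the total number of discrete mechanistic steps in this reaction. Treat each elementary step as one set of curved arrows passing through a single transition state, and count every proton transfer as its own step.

Step 1: A lone pair / filled orbital on the carbanion-like carbon of C6H5MgBr attacks the electrophilic carbonyl carbon; the π(C=O) electrons shift onto oxygen, producing a tetrahedral alkoxide intermediate.
Step 2: On H3O⁺ workup the alkoxide oxygen is protonated, giving an alcohol.
Total: 2 elementary steps.

2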